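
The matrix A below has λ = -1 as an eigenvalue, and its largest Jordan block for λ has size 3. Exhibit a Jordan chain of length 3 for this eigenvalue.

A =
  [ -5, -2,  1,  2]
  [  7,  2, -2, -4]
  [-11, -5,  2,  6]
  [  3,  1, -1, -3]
A Jordan chain for λ = -1 of length 3:
v_1 = (-3, 3, -6, 0)ᵀ
v_2 = (-4, 7, -11, 3)ᵀ
v_3 = (1, 0, 0, 0)ᵀ

Let N = A − (-1)·I. We want v_3 with N^3 v_3 = 0 but N^2 v_3 ≠ 0; then v_{j-1} := N · v_j for j = 3, …, 2.

Pick v_3 = (1, 0, 0, 0)ᵀ.
Then v_2 = N · v_3 = (-4, 7, -11, 3)ᵀ.
Then v_1 = N · v_2 = (-3, 3, -6, 0)ᵀ.

Sanity check: (A − (-1)·I) v_1 = (0, 0, 0, 0)ᵀ = 0. ✓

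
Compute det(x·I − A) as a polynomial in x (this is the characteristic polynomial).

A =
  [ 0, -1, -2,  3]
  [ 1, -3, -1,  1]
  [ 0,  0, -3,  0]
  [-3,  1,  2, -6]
x^4 + 12*x^3 + 54*x^2 + 108*x + 81

Expanding det(x·I − A) (e.g. by cofactor expansion or by noting that A is similar to its Jordan form J, which has the same characteristic polynomial as A) gives
  χ_A(x) = x^4 + 12*x^3 + 54*x^2 + 108*x + 81
which factors as (x + 3)^4. The eigenvalues (with algebraic multiplicities) are λ = -3 with multiplicity 4.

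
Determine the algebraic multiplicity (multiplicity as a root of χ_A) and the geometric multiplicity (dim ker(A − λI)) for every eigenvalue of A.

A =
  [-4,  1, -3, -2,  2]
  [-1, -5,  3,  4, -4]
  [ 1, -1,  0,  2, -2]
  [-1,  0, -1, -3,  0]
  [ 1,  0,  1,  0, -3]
λ = -3: alg = 5, geom = 3

Step 1 — factor the characteristic polynomial to read off the algebraic multiplicities:
  χ_A(x) = (x + 3)^5

Step 2 — compute geometric multiplicities via the rank-nullity identity g(λ) = n − rank(A − λI):
  rank(A − (-3)·I) = 2, so dim ker(A − (-3)·I) = n − 2 = 3

Summary:
  λ = -3: algebraic multiplicity = 5, geometric multiplicity = 3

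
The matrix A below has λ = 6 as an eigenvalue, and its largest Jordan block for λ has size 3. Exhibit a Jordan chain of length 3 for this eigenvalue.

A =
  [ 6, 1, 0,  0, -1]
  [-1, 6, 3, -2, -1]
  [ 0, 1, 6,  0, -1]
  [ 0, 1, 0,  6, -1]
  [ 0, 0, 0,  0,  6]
A Jordan chain for λ = 6 of length 3:
v_1 = (-1, 0, -1, -1, 0)ᵀ
v_2 = (0, -1, 0, 0, 0)ᵀ
v_3 = (1, 0, 0, 0, 0)ᵀ

Let N = A − (6)·I. We want v_3 with N^3 v_3 = 0 but N^2 v_3 ≠ 0; then v_{j-1} := N · v_j for j = 3, …, 2.

Pick v_3 = (1, 0, 0, 0, 0)ᵀ.
Then v_2 = N · v_3 = (0, -1, 0, 0, 0)ᵀ.
Then v_1 = N · v_2 = (-1, 0, -1, -1, 0)ᵀ.

Sanity check: (A − (6)·I) v_1 = (0, 0, 0, 0, 0)ᵀ = 0. ✓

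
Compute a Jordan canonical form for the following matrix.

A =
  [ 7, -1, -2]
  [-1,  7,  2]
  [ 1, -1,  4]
J_2(6) ⊕ J_1(6)

The characteristic polynomial is
  det(x·I − A) = x^3 - 18*x^2 + 108*x - 216 = (x - 6)^3

Eigenvalues and multiplicities (the geometric multiplicity of λ is n − rank(A − λI), which equals the number of Jordan blocks for λ):
  λ = 6: algebraic multiplicity = 3, geometric multiplicity = 2

Determining the block sizes for each eigenvalue:
  λ = 6: 2 blocks summing to 3 forces exactly one block of size 2 and the rest size 1 → block sizes [2, 1]

Assembling the blocks gives a Jordan form
J =
  [6, 1, 0]
  [0, 6, 0]
  [0, 0, 6]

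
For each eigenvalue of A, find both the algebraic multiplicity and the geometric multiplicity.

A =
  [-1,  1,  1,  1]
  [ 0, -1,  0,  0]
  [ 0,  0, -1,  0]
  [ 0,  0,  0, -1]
λ = -1: alg = 4, geom = 3

Step 1 — factor the characteristic polynomial to read off the algebraic multiplicities:
  χ_A(x) = (x + 1)^4

Step 2 — compute geometric multiplicities via the rank-nullity identity g(λ) = n − rank(A − λI):
  rank(A − (-1)·I) = 1, so dim ker(A − (-1)·I) = n − 1 = 3

Summary:
  λ = -1: algebraic multiplicity = 4, geometric multiplicity = 3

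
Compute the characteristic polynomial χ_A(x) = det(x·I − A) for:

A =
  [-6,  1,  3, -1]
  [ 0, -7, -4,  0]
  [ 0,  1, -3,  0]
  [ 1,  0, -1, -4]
x^4 + 20*x^3 + 150*x^2 + 500*x + 625

Expanding det(x·I − A) (e.g. by cofactor expansion or by noting that A is similar to its Jordan form J, which has the same characteristic polynomial as A) gives
  χ_A(x) = x^4 + 20*x^3 + 150*x^2 + 500*x + 625
which factors as (x + 5)^4. The eigenvalues (with algebraic multiplicities) are λ = -5 with multiplicity 4.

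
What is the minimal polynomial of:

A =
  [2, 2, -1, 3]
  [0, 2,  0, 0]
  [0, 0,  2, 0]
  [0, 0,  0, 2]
x^2 - 4*x + 4

The characteristic polynomial is χ_A(x) = (x - 2)^4, so the eigenvalues are known. The minimal polynomial is
  m_A(x) = Π_λ (x − λ)^{k_λ}
where k_λ is the size of the *largest* Jordan block for λ (equivalently, the smallest k with (A − λI)^k v = 0 for every generalised eigenvector v of λ).

  λ = 2: largest Jordan block has size 2, contributing (x − 2)^2

So m_A(x) = (x - 2)^2 = x^2 - 4*x + 4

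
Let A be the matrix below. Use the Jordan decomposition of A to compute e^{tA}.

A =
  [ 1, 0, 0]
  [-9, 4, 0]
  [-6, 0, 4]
e^{tA} =
  [exp(t), 0, 0]
  [-3*exp(4*t) + 3*exp(t), exp(4*t), 0]
  [-2*exp(4*t) + 2*exp(t), 0, exp(4*t)]

Strategy: write A = P · J · P⁻¹ where J is a Jordan canonical form, so e^{tA} = P · e^{tJ} · P⁻¹, and e^{tJ} can be computed block-by-block.

A has Jordan form
J =
  [1, 0, 0]
  [0, 4, 0]
  [0, 0, 4]
(up to reordering of blocks).

Per-block formulas:
  For a 1×1 block at λ = 4: exp(t · [4]) = [e^(4t)].
  For a 1×1 block at λ = 1: exp(t · [1]) = [e^(1t)].

After assembling e^{tJ} and conjugating by P, we get:

e^{tA} =
  [exp(t), 0, 0]
  [-3*exp(4*t) + 3*exp(t), exp(4*t), 0]
  [-2*exp(4*t) + 2*exp(t), 0, exp(4*t)]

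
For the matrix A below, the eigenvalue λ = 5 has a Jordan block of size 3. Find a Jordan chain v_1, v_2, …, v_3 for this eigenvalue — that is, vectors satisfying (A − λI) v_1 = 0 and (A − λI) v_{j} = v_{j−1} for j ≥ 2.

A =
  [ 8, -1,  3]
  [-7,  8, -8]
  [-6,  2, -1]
A Jordan chain for λ = 5 of length 3:
v_1 = (-2, 6, 4)ᵀ
v_2 = (3, -7, -6)ᵀ
v_3 = (1, 0, 0)ᵀ

Let N = A − (5)·I. We want v_3 with N^3 v_3 = 0 but N^2 v_3 ≠ 0; then v_{j-1} := N · v_j for j = 3, …, 2.

Pick v_3 = (1, 0, 0)ᵀ.
Then v_2 = N · v_3 = (3, -7, -6)ᵀ.
Then v_1 = N · v_2 = (-2, 6, 4)ᵀ.

Sanity check: (A − (5)·I) v_1 = (0, 0, 0)ᵀ = 0. ✓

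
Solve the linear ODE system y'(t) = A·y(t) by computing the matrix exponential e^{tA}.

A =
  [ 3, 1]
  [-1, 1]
e^{tA} =
  [t*exp(2*t) + exp(2*t), t*exp(2*t)]
  [-t*exp(2*t), -t*exp(2*t) + exp(2*t)]

Strategy: write A = P · J · P⁻¹ where J is a Jordan canonical form, so e^{tA} = P · e^{tJ} · P⁻¹, and e^{tJ} can be computed block-by-block.

A has Jordan form
J =
  [2, 1]
  [0, 2]
(up to reordering of blocks).

Per-block formulas:
  For a 2×2 Jordan block J_2(2): exp(t · J_2(2)) = e^(2t)·(I + t·N), where N is the 2×2 nilpotent shift.

After assembling e^{tJ} and conjugating by P, we get:

e^{tA} =
  [t*exp(2*t) + exp(2*t), t*exp(2*t)]
  [-t*exp(2*t), -t*exp(2*t) + exp(2*t)]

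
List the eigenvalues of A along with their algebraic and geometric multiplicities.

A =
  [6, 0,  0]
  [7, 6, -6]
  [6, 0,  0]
λ = 0: alg = 1, geom = 1; λ = 6: alg = 2, geom = 1

Step 1 — factor the characteristic polynomial to read off the algebraic multiplicities:
  χ_A(x) = x*(x - 6)^2

Step 2 — compute geometric multiplicities via the rank-nullity identity g(λ) = n − rank(A − λI):
  rank(A − (0)·I) = 2, so dim ker(A − (0)·I) = n − 2 = 1
  rank(A − (6)·I) = 2, so dim ker(A − (6)·I) = n − 2 = 1

Summary:
  λ = 0: algebraic multiplicity = 1, geometric multiplicity = 1
  λ = 6: algebraic multiplicity = 2, geometric multiplicity = 1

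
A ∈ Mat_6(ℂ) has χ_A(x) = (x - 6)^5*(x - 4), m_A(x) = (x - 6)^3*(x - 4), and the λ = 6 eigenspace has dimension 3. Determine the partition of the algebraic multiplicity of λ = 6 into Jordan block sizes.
Block sizes for λ = 6: [3, 1, 1]

Step 1 — from the characteristic polynomial, algebraic multiplicity of λ = 6 is 5. From dim ker(A − (6)·I) = 3, there are exactly 3 Jordan blocks for λ = 6.
Step 2 — from the minimal polynomial, the factor (x − 6)^3 tells us the largest block for λ = 6 has size 3.
Step 3 — with total size 5, 3 blocks, and largest block 3, the block sizes (in nonincreasing order) are [3, 1, 1].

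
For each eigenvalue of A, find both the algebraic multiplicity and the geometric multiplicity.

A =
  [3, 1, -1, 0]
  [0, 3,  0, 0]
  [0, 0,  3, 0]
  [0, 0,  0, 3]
λ = 3: alg = 4, geom = 3

Step 1 — factor the characteristic polynomial to read off the algebraic multiplicities:
  χ_A(x) = (x - 3)^4

Step 2 — compute geometric multiplicities via the rank-nullity identity g(λ) = n − rank(A − λI):
  rank(A − (3)·I) = 1, so dim ker(A − (3)·I) = n − 1 = 3

Summary:
  λ = 3: algebraic multiplicity = 4, geometric multiplicity = 3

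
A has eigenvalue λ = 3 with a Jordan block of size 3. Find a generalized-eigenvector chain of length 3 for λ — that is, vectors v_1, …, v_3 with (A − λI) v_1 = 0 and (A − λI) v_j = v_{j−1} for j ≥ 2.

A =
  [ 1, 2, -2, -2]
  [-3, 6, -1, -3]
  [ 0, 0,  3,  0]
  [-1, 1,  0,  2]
A Jordan chain for λ = 3 of length 3:
v_1 = (2, 3, 0, 1)ᵀ
v_2 = (-2, -1, 0, 0)ᵀ
v_3 = (0, 0, 1, 0)ᵀ

Let N = A − (3)·I. We want v_3 with N^3 v_3 = 0 but N^2 v_3 ≠ 0; then v_{j-1} := N · v_j for j = 3, …, 2.

Pick v_3 = (0, 0, 1, 0)ᵀ.
Then v_2 = N · v_3 = (-2, -1, 0, 0)ᵀ.
Then v_1 = N · v_2 = (2, 3, 0, 1)ᵀ.

Sanity check: (A − (3)·I) v_1 = (0, 0, 0, 0)ᵀ = 0. ✓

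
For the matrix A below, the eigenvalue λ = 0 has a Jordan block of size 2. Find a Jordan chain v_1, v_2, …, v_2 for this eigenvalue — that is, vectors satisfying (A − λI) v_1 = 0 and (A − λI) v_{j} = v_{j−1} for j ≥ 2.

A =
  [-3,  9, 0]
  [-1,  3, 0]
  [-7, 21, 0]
A Jordan chain for λ = 0 of length 2:
v_1 = (-3, -1, -7)ᵀ
v_2 = (1, 0, 0)ᵀ

Let N = A − (0)·I. We want v_2 with N^2 v_2 = 0 but N^1 v_2 ≠ 0; then v_{j-1} := N · v_j for j = 2, …, 2.

Pick v_2 = (1, 0, 0)ᵀ.
Then v_1 = N · v_2 = (-3, -1, -7)ᵀ.

Sanity check: (A − (0)·I) v_1 = (0, 0, 0)ᵀ = 0. ✓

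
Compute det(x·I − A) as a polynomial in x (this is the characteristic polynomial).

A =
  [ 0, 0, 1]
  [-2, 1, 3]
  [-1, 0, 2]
x^3 - 3*x^2 + 3*x - 1

Expanding det(x·I − A) (e.g. by cofactor expansion or by noting that A is similar to its Jordan form J, which has the same characteristic polynomial as A) gives
  χ_A(x) = x^3 - 3*x^2 + 3*x - 1
which factors as (x - 1)^3. The eigenvalues (with algebraic multiplicities) are λ = 1 with multiplicity 3.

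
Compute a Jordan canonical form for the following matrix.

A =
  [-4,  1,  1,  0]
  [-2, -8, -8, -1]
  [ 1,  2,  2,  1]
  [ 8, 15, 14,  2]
J_2(-5) ⊕ J_2(1)

The characteristic polynomial is
  det(x·I − A) = x^4 + 8*x^3 + 6*x^2 - 40*x + 25 = (x - 1)^2*(x + 5)^2

Eigenvalues and multiplicities (the geometric multiplicity of λ is n − rank(A − λI), which equals the number of Jordan blocks for λ):
  λ = -5: algebraic multiplicity = 2, geometric multiplicity = 1
  λ = 1: algebraic multiplicity = 2, geometric multiplicity = 1

Determining the block sizes for each eigenvalue:
  λ = -5: one block (gm = 1), so the single block has size am = 2 → block sizes [2]
  λ = 1: one block (gm = 1), so the single block has size am = 2 → block sizes [2]

Assembling the blocks gives a Jordan form
J =
  [-5,  1, 0, 0]
  [ 0, -5, 0, 0]
  [ 0,  0, 1, 1]
  [ 0,  0, 0, 1]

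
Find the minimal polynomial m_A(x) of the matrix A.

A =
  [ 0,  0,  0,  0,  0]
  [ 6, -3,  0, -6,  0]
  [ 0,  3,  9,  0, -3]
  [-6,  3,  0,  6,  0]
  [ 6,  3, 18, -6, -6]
x^2 - 3*x

The characteristic polynomial is χ_A(x) = x^3*(x - 3)^2, so the eigenvalues are known. The minimal polynomial is
  m_A(x) = Π_λ (x − λ)^{k_λ}
where k_λ is the size of the *largest* Jordan block for λ (equivalently, the smallest k with (A − λI)^k v = 0 for every generalised eigenvector v of λ).

  λ = 0: largest Jordan block has size 1, contributing (x − 0)
  λ = 3: largest Jordan block has size 1, contributing (x − 3)

So m_A(x) = x*(x - 3) = x^2 - 3*x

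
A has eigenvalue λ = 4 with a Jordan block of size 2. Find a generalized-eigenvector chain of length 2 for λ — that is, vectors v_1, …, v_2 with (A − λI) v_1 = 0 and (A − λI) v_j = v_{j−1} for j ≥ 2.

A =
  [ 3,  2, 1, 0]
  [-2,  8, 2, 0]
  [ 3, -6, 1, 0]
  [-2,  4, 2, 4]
A Jordan chain for λ = 4 of length 2:
v_1 = (-1, -2, 3, -2)ᵀ
v_2 = (1, 0, 0, 0)ᵀ

Let N = A − (4)·I. We want v_2 with N^2 v_2 = 0 but N^1 v_2 ≠ 0; then v_{j-1} := N · v_j for j = 2, …, 2.

Pick v_2 = (1, 0, 0, 0)ᵀ.
Then v_1 = N · v_2 = (-1, -2, 3, -2)ᵀ.

Sanity check: (A − (4)·I) v_1 = (0, 0, 0, 0)ᵀ = 0. ✓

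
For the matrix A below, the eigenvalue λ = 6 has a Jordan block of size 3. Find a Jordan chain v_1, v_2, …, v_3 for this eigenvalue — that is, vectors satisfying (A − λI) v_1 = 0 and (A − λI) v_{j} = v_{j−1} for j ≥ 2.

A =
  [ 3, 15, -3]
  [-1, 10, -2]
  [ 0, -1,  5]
A Jordan chain for λ = 6 of length 3:
v_1 = (-6, -1, 1)ᵀ
v_2 = (-3, -1, 0)ᵀ
v_3 = (1, 0, 0)ᵀ

Let N = A − (6)·I. We want v_3 with N^3 v_3 = 0 but N^2 v_3 ≠ 0; then v_{j-1} := N · v_j for j = 3, …, 2.

Pick v_3 = (1, 0, 0)ᵀ.
Then v_2 = N · v_3 = (-3, -1, 0)ᵀ.
Then v_1 = N · v_2 = (-6, -1, 1)ᵀ.

Sanity check: (A − (6)·I) v_1 = (0, 0, 0)ᵀ = 0. ✓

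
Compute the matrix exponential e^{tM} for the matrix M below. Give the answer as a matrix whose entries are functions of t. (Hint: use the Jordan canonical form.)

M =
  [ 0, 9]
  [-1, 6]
e^{tM} =
  [-3*t*exp(3*t) + exp(3*t), 9*t*exp(3*t)]
  [-t*exp(3*t), 3*t*exp(3*t) + exp(3*t)]

Strategy: write M = P · J · P⁻¹ where J is a Jordan canonical form, so e^{tM} = P · e^{tJ} · P⁻¹, and e^{tJ} can be computed block-by-block.

M has Jordan form
J =
  [3, 1]
  [0, 3]
(up to reordering of blocks).

Per-block formulas:
  For a 2×2 Jordan block J_2(3): exp(t · J_2(3)) = e^(3t)·(I + t·N), where N is the 2×2 nilpotent shift.

After assembling e^{tJ} and conjugating by P, we get:

e^{tM} =
  [-3*t*exp(3*t) + exp(3*t), 9*t*exp(3*t)]
  [-t*exp(3*t), 3*t*exp(3*t) + exp(3*t)]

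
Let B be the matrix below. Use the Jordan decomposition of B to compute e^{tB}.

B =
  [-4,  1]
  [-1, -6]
e^{tB} =
  [t*exp(-5*t) + exp(-5*t), t*exp(-5*t)]
  [-t*exp(-5*t), -t*exp(-5*t) + exp(-5*t)]

Strategy: write B = P · J · P⁻¹ where J is a Jordan canonical form, so e^{tB} = P · e^{tJ} · P⁻¹, and e^{tJ} can be computed block-by-block.

B has Jordan form
J =
  [-5,  1]
  [ 0, -5]
(up to reordering of blocks).

Per-block formulas:
  For a 2×2 Jordan block J_2(-5): exp(t · J_2(-5)) = e^(-5t)·(I + t·N), where N is the 2×2 nilpotent shift.

After assembling e^{tJ} and conjugating by P, we get:

e^{tB} =
  [t*exp(-5*t) + exp(-5*t), t*exp(-5*t)]
  [-t*exp(-5*t), -t*exp(-5*t) + exp(-5*t)]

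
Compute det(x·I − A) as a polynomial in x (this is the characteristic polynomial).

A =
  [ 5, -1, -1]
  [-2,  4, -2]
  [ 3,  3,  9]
x^3 - 18*x^2 + 108*x - 216

Expanding det(x·I − A) (e.g. by cofactor expansion or by noting that A is similar to its Jordan form J, which has the same characteristic polynomial as A) gives
  χ_A(x) = x^3 - 18*x^2 + 108*x - 216
which factors as (x - 6)^3. The eigenvalues (with algebraic multiplicities) are λ = 6 with multiplicity 3.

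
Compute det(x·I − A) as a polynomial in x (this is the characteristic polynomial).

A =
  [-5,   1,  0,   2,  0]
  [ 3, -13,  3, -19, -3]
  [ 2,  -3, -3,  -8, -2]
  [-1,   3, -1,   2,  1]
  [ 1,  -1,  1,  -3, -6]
x^5 + 25*x^4 + 250*x^3 + 1250*x^2 + 3125*x + 3125

Expanding det(x·I − A) (e.g. by cofactor expansion or by noting that A is similar to its Jordan form J, which has the same characteristic polynomial as A) gives
  χ_A(x) = x^5 + 25*x^4 + 250*x^3 + 1250*x^2 + 3125*x + 3125
which factors as (x + 5)^5. The eigenvalues (with algebraic multiplicities) are λ = -5 with multiplicity 5.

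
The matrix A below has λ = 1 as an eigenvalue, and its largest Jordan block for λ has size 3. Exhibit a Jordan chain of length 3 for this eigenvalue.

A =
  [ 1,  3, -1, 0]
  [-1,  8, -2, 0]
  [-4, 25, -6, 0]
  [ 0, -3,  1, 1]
A Jordan chain for λ = 1 of length 3:
v_1 = (1, 1, 3, -1)ᵀ
v_2 = (0, -1, -4, 0)ᵀ
v_3 = (1, 0, 0, 0)ᵀ

Let N = A − (1)·I. We want v_3 with N^3 v_3 = 0 but N^2 v_3 ≠ 0; then v_{j-1} := N · v_j for j = 3, …, 2.

Pick v_3 = (1, 0, 0, 0)ᵀ.
Then v_2 = N · v_3 = (0, -1, -4, 0)ᵀ.
Then v_1 = N · v_2 = (1, 1, 3, -1)ᵀ.

Sanity check: (A − (1)·I) v_1 = (0, 0, 0, 0)ᵀ = 0. ✓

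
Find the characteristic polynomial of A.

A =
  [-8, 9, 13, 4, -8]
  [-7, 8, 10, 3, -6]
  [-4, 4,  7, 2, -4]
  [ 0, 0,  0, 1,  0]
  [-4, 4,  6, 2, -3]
x^5 - 5*x^4 + 10*x^3 - 10*x^2 + 5*x - 1

Expanding det(x·I − A) (e.g. by cofactor expansion or by noting that A is similar to its Jordan form J, which has the same characteristic polynomial as A) gives
  χ_A(x) = x^5 - 5*x^4 + 10*x^3 - 10*x^2 + 5*x - 1
which factors as (x - 1)^5. The eigenvalues (with algebraic multiplicities) are λ = 1 with multiplicity 5.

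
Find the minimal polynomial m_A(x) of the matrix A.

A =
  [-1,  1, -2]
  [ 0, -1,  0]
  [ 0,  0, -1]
x^2 + 2*x + 1

The characteristic polynomial is χ_A(x) = (x + 1)^3, so the eigenvalues are known. The minimal polynomial is
  m_A(x) = Π_λ (x − λ)^{k_λ}
where k_λ is the size of the *largest* Jordan block for λ (equivalently, the smallest k with (A − λI)^k v = 0 for every generalised eigenvector v of λ).

  λ = -1: largest Jordan block has size 2, contributing (x + 1)^2

So m_A(x) = (x + 1)^2 = x^2 + 2*x + 1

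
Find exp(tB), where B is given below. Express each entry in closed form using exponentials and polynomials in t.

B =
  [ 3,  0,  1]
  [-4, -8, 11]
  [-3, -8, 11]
e^{tB} =
  [-t^2*exp(2*t) + t*exp(2*t) + exp(2*t), -4*t^2*exp(2*t), 5*t^2*exp(2*t) + t*exp(2*t)]
  [3*t^2*exp(2*t)/2 - 4*t*exp(2*t), 6*t^2*exp(2*t) - 10*t*exp(2*t) + exp(2*t), -15*t^2*exp(2*t)/2 + 11*t*exp(2*t)]
  [t^2*exp(2*t) - 3*t*exp(2*t), 4*t^2*exp(2*t) - 8*t*exp(2*t), -5*t^2*exp(2*t) + 9*t*exp(2*t) + exp(2*t)]

Strategy: write B = P · J · P⁻¹ where J is a Jordan canonical form, so e^{tB} = P · e^{tJ} · P⁻¹, and e^{tJ} can be computed block-by-block.

B has Jordan form
J =
  [2, 1, 0]
  [0, 2, 1]
  [0, 0, 2]
(up to reordering of blocks).

Per-block formulas:
  For a 3×3 Jordan block J_3(2): exp(t · J_3(2)) = e^(2t)·(I + t·N + (t^2/2)·N^2), where N is the 3×3 nilpotent shift.

After assembling e^{tJ} and conjugating by P, we get:

e^{tB} =
  [-t^2*exp(2*t) + t*exp(2*t) + exp(2*t), -4*t^2*exp(2*t), 5*t^2*exp(2*t) + t*exp(2*t)]
  [3*t^2*exp(2*t)/2 - 4*t*exp(2*t), 6*t^2*exp(2*t) - 10*t*exp(2*t) + exp(2*t), -15*t^2*exp(2*t)/2 + 11*t*exp(2*t)]
  [t^2*exp(2*t) - 3*t*exp(2*t), 4*t^2*exp(2*t) - 8*t*exp(2*t), -5*t^2*exp(2*t) + 9*t*exp(2*t) + exp(2*t)]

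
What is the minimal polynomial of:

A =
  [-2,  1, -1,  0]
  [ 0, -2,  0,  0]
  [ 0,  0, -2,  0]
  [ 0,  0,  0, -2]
x^2 + 4*x + 4

The characteristic polynomial is χ_A(x) = (x + 2)^4, so the eigenvalues are known. The minimal polynomial is
  m_A(x) = Π_λ (x − λ)^{k_λ}
where k_λ is the size of the *largest* Jordan block for λ (equivalently, the smallest k with (A − λI)^k v = 0 for every generalised eigenvector v of λ).

  λ = -2: largest Jordan block has size 2, contributing (x + 2)^2

So m_A(x) = (x + 2)^2 = x^2 + 4*x + 4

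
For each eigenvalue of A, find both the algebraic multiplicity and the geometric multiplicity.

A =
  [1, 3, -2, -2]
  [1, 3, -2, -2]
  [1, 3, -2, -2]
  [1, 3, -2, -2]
λ = 0: alg = 4, geom = 3

Step 1 — factor the characteristic polynomial to read off the algebraic multiplicities:
  χ_A(x) = x^4

Step 2 — compute geometric multiplicities via the rank-nullity identity g(λ) = n − rank(A − λI):
  rank(A − (0)·I) = 1, so dim ker(A − (0)·I) = n − 1 = 3

Summary:
  λ = 0: algebraic multiplicity = 4, geometric multiplicity = 3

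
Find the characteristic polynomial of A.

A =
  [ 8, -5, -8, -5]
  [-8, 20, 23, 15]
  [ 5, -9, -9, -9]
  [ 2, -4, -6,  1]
x^4 - 20*x^3 + 150*x^2 - 500*x + 625

Expanding det(x·I − A) (e.g. by cofactor expansion or by noting that A is similar to its Jordan form J, which has the same characteristic polynomial as A) gives
  χ_A(x) = x^4 - 20*x^3 + 150*x^2 - 500*x + 625
which factors as (x - 5)^4. The eigenvalues (with algebraic multiplicities) are λ = 5 with multiplicity 4.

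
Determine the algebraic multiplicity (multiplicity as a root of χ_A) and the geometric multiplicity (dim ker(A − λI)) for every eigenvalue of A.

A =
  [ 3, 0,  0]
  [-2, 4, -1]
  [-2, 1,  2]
λ = 3: alg = 3, geom = 2

Step 1 — factor the characteristic polynomial to read off the algebraic multiplicities:
  χ_A(x) = (x - 3)^3

Step 2 — compute geometric multiplicities via the rank-nullity identity g(λ) = n − rank(A − λI):
  rank(A − (3)·I) = 1, so dim ker(A − (3)·I) = n − 1 = 2

Summary:
  λ = 3: algebraic multiplicity = 3, geometric multiplicity = 2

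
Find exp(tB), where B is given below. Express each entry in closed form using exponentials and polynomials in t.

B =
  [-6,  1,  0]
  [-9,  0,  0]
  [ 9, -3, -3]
e^{tB} =
  [-3*t*exp(-3*t) + exp(-3*t), t*exp(-3*t), 0]
  [-9*t*exp(-3*t), 3*t*exp(-3*t) + exp(-3*t), 0]
  [9*t*exp(-3*t), -3*t*exp(-3*t), exp(-3*t)]

Strategy: write B = P · J · P⁻¹ where J is a Jordan canonical form, so e^{tB} = P · e^{tJ} · P⁻¹, and e^{tJ} can be computed block-by-block.

B has Jordan form
J =
  [-3,  1,  0]
  [ 0, -3,  0]
  [ 0,  0, -3]
(up to reordering of blocks).

Per-block formulas:
  For a 1×1 block at λ = -3: exp(t · [-3]) = [e^(-3t)].
  For a 2×2 Jordan block J_2(-3): exp(t · J_2(-3)) = e^(-3t)·(I + t·N), where N is the 2×2 nilpotent shift.

After assembling e^{tJ} and conjugating by P, we get:

e^{tB} =
  [-3*t*exp(-3*t) + exp(-3*t), t*exp(-3*t), 0]
  [-9*t*exp(-3*t), 3*t*exp(-3*t) + exp(-3*t), 0]
  [9*t*exp(-3*t), -3*t*exp(-3*t), exp(-3*t)]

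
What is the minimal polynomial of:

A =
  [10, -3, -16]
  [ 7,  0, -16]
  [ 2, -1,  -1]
x^3 - 9*x^2 + 27*x - 27

The characteristic polynomial is χ_A(x) = (x - 3)^3, so the eigenvalues are known. The minimal polynomial is
  m_A(x) = Π_λ (x − λ)^{k_λ}
where k_λ is the size of the *largest* Jordan block for λ (equivalently, the smallest k with (A − λI)^k v = 0 for every generalised eigenvector v of λ).

  λ = 3: largest Jordan block has size 3, contributing (x − 3)^3

So m_A(x) = (x - 3)^3 = x^3 - 9*x^2 + 27*x - 27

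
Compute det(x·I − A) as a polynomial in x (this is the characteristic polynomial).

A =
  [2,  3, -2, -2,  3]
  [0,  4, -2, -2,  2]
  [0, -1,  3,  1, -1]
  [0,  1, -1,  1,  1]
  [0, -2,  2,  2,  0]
x^5 - 10*x^4 + 40*x^3 - 80*x^2 + 80*x - 32

Expanding det(x·I − A) (e.g. by cofactor expansion or by noting that A is similar to its Jordan form J, which has the same characteristic polynomial as A) gives
  χ_A(x) = x^5 - 10*x^4 + 40*x^3 - 80*x^2 + 80*x - 32
which factors as (x - 2)^5. The eigenvalues (with algebraic multiplicities) are λ = 2 with multiplicity 5.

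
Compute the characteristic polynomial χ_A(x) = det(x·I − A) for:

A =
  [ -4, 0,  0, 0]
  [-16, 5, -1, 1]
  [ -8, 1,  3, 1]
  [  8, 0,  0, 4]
x^4 - 8*x^3 + 128*x - 256

Expanding det(x·I − A) (e.g. by cofactor expansion or by noting that A is similar to its Jordan form J, which has the same characteristic polynomial as A) gives
  χ_A(x) = x^4 - 8*x^3 + 128*x - 256
which factors as (x - 4)^3*(x + 4). The eigenvalues (with algebraic multiplicities) are λ = -4 with multiplicity 1, λ = 4 with multiplicity 3.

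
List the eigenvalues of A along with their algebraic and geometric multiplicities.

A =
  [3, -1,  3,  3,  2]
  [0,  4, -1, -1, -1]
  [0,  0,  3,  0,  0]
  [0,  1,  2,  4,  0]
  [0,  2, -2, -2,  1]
λ = 3: alg = 5, geom = 2

Step 1 — factor the characteristic polynomial to read off the algebraic multiplicities:
  χ_A(x) = (x - 3)^5

Step 2 — compute geometric multiplicities via the rank-nullity identity g(λ) = n − rank(A − λI):
  rank(A − (3)·I) = 3, so dim ker(A − (3)·I) = n − 3 = 2

Summary:
  λ = 3: algebraic multiplicity = 5, geometric multiplicity = 2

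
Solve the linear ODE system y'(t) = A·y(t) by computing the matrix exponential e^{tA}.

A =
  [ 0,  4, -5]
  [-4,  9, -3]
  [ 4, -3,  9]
e^{tA} =
  [-6*t*exp(6*t) + exp(6*t), 3*t^2*exp(6*t)/2 + 4*t*exp(6*t), 3*t^2*exp(6*t)/2 - 5*t*exp(6*t)]
  [-4*t*exp(6*t), t^2*exp(6*t) + 3*t*exp(6*t) + exp(6*t), t^2*exp(6*t) - 3*t*exp(6*t)]
  [4*t*exp(6*t), -t^2*exp(6*t) - 3*t*exp(6*t), -t^2*exp(6*t) + 3*t*exp(6*t) + exp(6*t)]

Strategy: write A = P · J · P⁻¹ where J is a Jordan canonical form, so e^{tA} = P · e^{tJ} · P⁻¹, and e^{tJ} can be computed block-by-block.

A has Jordan form
J =
  [6, 1, 0]
  [0, 6, 1]
  [0, 0, 6]
(up to reordering of blocks).

Per-block formulas:
  For a 3×3 Jordan block J_3(6): exp(t · J_3(6)) = e^(6t)·(I + t·N + (t^2/2)·N^2), where N is the 3×3 nilpotent shift.

After assembling e^{tJ} and conjugating by P, we get:

e^{tA} =
  [-6*t*exp(6*t) + exp(6*t), 3*t^2*exp(6*t)/2 + 4*t*exp(6*t), 3*t^2*exp(6*t)/2 - 5*t*exp(6*t)]
  [-4*t*exp(6*t), t^2*exp(6*t) + 3*t*exp(6*t) + exp(6*t), t^2*exp(6*t) - 3*t*exp(6*t)]
  [4*t*exp(6*t), -t^2*exp(6*t) - 3*t*exp(6*t), -t^2*exp(6*t) + 3*t*exp(6*t) + exp(6*t)]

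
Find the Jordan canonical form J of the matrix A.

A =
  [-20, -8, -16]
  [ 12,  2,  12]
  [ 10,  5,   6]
J_2(-4) ⊕ J_1(-4)

The characteristic polynomial is
  det(x·I − A) = x^3 + 12*x^2 + 48*x + 64 = (x + 4)^3

Eigenvalues and multiplicities (the geometric multiplicity of λ is n − rank(A − λI), which equals the number of Jordan blocks for λ):
  λ = -4: algebraic multiplicity = 3, geometric multiplicity = 2

Determining the block sizes for each eigenvalue:
  λ = -4: 2 blocks summing to 3 forces exactly one block of size 2 and the rest size 1 → block sizes [2, 1]

Assembling the blocks gives a Jordan form
J =
  [-4,  1,  0]
  [ 0, -4,  0]
  [ 0,  0, -4]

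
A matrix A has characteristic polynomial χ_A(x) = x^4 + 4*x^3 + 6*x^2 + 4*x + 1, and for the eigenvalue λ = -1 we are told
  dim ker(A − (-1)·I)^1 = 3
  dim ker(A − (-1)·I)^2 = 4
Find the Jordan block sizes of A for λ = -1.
Block sizes for λ = -1: [2, 1, 1]

From the dimensions of kernels of powers, the number of Jordan blocks of size at least j is d_j − d_{j−1} where d_j = dim ker(N^j) (with d_0 = 0). Computing the differences gives [3, 1].
The number of blocks of size exactly k is (#blocks of size ≥ k) − (#blocks of size ≥ k + 1), so the partition is: 2 block(s) of size 1, 1 block(s) of size 2.
In nonincreasing order the block sizes are [2, 1, 1].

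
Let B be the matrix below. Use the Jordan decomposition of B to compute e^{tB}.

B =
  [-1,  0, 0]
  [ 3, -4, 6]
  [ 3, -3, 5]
e^{tB} =
  [exp(-t), 0, 0]
  [exp(2*t) - exp(-t), -exp(2*t) + 2*exp(-t), 2*exp(2*t) - 2*exp(-t)]
  [exp(2*t) - exp(-t), -exp(2*t) + exp(-t), 2*exp(2*t) - exp(-t)]

Strategy: write B = P · J · P⁻¹ where J is a Jordan canonical form, so e^{tB} = P · e^{tJ} · P⁻¹, and e^{tJ} can be computed block-by-block.

B has Jordan form
J =
  [-1,  0, 0]
  [ 0, -1, 0]
  [ 0,  0, 2]
(up to reordering of blocks).

Per-block formulas:
  For a 1×1 block at λ = 2: exp(t · [2]) = [e^(2t)].
  For a 1×1 block at λ = -1: exp(t · [-1]) = [e^(-1t)].

After assembling e^{tJ} and conjugating by P, we get:

e^{tB} =
  [exp(-t), 0, 0]
  [exp(2*t) - exp(-t), -exp(2*t) + 2*exp(-t), 2*exp(2*t) - 2*exp(-t)]
  [exp(2*t) - exp(-t), -exp(2*t) + exp(-t), 2*exp(2*t) - exp(-t)]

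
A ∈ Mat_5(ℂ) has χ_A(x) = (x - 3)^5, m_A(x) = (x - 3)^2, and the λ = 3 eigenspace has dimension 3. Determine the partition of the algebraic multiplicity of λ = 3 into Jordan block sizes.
Block sizes for λ = 3: [2, 2, 1]

Step 1 — from the characteristic polynomial, algebraic multiplicity of λ = 3 is 5. From dim ker(A − (3)·I) = 3, there are exactly 3 Jordan blocks for λ = 3.
Step 2 — from the minimal polynomial, the factor (x − 3)^2 tells us the largest block for λ = 3 has size 2.
Step 3 — with total size 5, 3 blocks, and largest block 2, the block sizes (in nonincreasing order) are [2, 2, 1].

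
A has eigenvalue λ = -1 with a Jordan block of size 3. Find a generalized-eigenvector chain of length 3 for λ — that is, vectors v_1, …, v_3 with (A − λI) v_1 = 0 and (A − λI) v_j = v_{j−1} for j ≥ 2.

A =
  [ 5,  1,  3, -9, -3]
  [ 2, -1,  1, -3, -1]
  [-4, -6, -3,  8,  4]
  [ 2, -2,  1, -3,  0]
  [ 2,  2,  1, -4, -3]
A Jordan chain for λ = -1 of length 3:
v_1 = (2, 0, -4, 0, 0)ᵀ
v_2 = (6, 2, -4, 2, 2)ᵀ
v_3 = (1, 0, 0, 0, 0)ᵀ

Let N = A − (-1)·I. We want v_3 with N^3 v_3 = 0 but N^2 v_3 ≠ 0; then v_{j-1} := N · v_j for j = 3, …, 2.

Pick v_3 = (1, 0, 0, 0, 0)ᵀ.
Then v_2 = N · v_3 = (6, 2, -4, 2, 2)ᵀ.
Then v_1 = N · v_2 = (2, 0, -4, 0, 0)ᵀ.

Sanity check: (A − (-1)·I) v_1 = (0, 0, 0, 0, 0)ᵀ = 0. ✓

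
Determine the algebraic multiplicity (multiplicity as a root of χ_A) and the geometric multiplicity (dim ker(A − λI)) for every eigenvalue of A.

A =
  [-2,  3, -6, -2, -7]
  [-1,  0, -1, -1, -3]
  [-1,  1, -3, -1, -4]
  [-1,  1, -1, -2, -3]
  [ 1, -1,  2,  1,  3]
λ = -1: alg = 4, geom = 2; λ = 0: alg = 1, geom = 1

Step 1 — factor the characteristic polynomial to read off the algebraic multiplicities:
  χ_A(x) = x*(x + 1)^4

Step 2 — compute geometric multiplicities via the rank-nullity identity g(λ) = n − rank(A − λI):
  rank(A − (-1)·I) = 3, so dim ker(A − (-1)·I) = n − 3 = 2
  rank(A − (0)·I) = 4, so dim ker(A − (0)·I) = n − 4 = 1

Summary:
  λ = -1: algebraic multiplicity = 4, geometric multiplicity = 2
  λ = 0: algebraic multiplicity = 1, geometric multiplicity = 1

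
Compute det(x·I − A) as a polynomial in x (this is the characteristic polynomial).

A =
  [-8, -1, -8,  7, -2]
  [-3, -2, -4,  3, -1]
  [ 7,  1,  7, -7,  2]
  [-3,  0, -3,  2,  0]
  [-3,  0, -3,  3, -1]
x^5 + 2*x^4 - 2*x^3 - 8*x^2 - 7*x - 2

Expanding det(x·I − A) (e.g. by cofactor expansion or by noting that A is similar to its Jordan form J, which has the same characteristic polynomial as A) gives
  χ_A(x) = x^5 + 2*x^4 - 2*x^3 - 8*x^2 - 7*x - 2
which factors as (x - 2)*(x + 1)^4. The eigenvalues (with algebraic multiplicities) are λ = -1 with multiplicity 4, λ = 2 with multiplicity 1.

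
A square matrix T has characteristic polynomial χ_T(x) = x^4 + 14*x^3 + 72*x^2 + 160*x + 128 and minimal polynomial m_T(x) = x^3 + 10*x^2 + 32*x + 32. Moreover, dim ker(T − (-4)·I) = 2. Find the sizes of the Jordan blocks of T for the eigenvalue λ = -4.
Block sizes for λ = -4: [2, 1]

Step 1 — from the characteristic polynomial, algebraic multiplicity of λ = -4 is 3. From dim ker(T − (-4)·I) = 2, there are exactly 2 Jordan blocks for λ = -4.
Step 2 — from the minimal polynomial, the factor (x + 4)^2 tells us the largest block for λ = -4 has size 2.
Step 3 — with total size 3, 2 blocks, and largest block 2, the block sizes (in nonincreasing order) are [2, 1].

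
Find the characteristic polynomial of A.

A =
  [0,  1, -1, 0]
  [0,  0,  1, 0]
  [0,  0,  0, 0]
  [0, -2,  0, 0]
x^4

Expanding det(x·I − A) (e.g. by cofactor expansion or by noting that A is similar to its Jordan form J, which has the same characteristic polynomial as A) gives
  χ_A(x) = x^4
which factors as x^4. The eigenvalues (with algebraic multiplicities) are λ = 0 with multiplicity 4.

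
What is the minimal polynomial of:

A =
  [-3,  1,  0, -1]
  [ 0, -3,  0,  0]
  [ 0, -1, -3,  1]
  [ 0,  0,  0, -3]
x^2 + 6*x + 9

The characteristic polynomial is χ_A(x) = (x + 3)^4, so the eigenvalues are known. The minimal polynomial is
  m_A(x) = Π_λ (x − λ)^{k_λ}
where k_λ is the size of the *largest* Jordan block for λ (equivalently, the smallest k with (A − λI)^k v = 0 for every generalised eigenvector v of λ).

  λ = -3: largest Jordan block has size 2, contributing (x + 3)^2

So m_A(x) = (x + 3)^2 = x^2 + 6*x + 9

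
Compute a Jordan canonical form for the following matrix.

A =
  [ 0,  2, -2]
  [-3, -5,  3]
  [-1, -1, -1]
J_2(-2) ⊕ J_1(-2)

The characteristic polynomial is
  det(x·I − A) = x^3 + 6*x^2 + 12*x + 8 = (x + 2)^3

Eigenvalues and multiplicities (the geometric multiplicity of λ is n − rank(A − λI), which equals the number of Jordan blocks for λ):
  λ = -2: algebraic multiplicity = 3, geometric multiplicity = 2

Determining the block sizes for each eigenvalue:
  λ = -2: 2 blocks summing to 3 forces exactly one block of size 2 and the rest size 1 → block sizes [2, 1]

Assembling the blocks gives a Jordan form
J =
  [-2,  1,  0]
  [ 0, -2,  0]
  [ 0,  0, -2]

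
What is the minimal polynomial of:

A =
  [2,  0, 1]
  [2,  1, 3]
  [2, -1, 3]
x^3 - 6*x^2 + 12*x - 8

The characteristic polynomial is χ_A(x) = (x - 2)^3, so the eigenvalues are known. The minimal polynomial is
  m_A(x) = Π_λ (x − λ)^{k_λ}
where k_λ is the size of the *largest* Jordan block for λ (equivalently, the smallest k with (A − λI)^k v = 0 for every generalised eigenvector v of λ).

  λ = 2: largest Jordan block has size 3, contributing (x − 2)^3

So m_A(x) = (x - 2)^3 = x^3 - 6*x^2 + 12*x - 8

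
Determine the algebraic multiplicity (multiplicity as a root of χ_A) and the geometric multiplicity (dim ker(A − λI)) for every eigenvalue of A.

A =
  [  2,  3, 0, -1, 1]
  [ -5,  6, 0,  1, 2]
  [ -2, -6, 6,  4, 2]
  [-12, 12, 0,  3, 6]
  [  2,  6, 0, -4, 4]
λ = 3: alg = 3, geom = 2; λ = 6: alg = 2, geom = 2

Step 1 — factor the characteristic polynomial to read off the algebraic multiplicities:
  χ_A(x) = (x - 6)^2*(x - 3)^3

Step 2 — compute geometric multiplicities via the rank-nullity identity g(λ) = n − rank(A − λI):
  rank(A − (3)·I) = 3, so dim ker(A − (3)·I) = n − 3 = 2
  rank(A − (6)·I) = 3, so dim ker(A − (6)·I) = n − 3 = 2

Summary:
  λ = 3: algebraic multiplicity = 3, geometric multiplicity = 2
  λ = 6: algebraic multiplicity = 2, geometric multiplicity = 2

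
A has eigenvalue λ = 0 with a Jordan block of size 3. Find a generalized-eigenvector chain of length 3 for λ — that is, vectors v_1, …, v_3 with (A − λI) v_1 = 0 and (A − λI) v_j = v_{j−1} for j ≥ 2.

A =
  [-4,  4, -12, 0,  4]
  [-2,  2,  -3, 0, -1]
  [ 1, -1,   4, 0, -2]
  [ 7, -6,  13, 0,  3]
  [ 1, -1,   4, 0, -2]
A Jordan chain for λ = 0 of length 3:
v_1 = (4, 2, -1, -2, -1)ᵀ
v_2 = (-12, -3, 4, 13, 4)ᵀ
v_3 = (0, 0, 1, 0, 0)ᵀ

Let N = A − (0)·I. We want v_3 with N^3 v_3 = 0 but N^2 v_3 ≠ 0; then v_{j-1} := N · v_j for j = 3, …, 2.

Pick v_3 = (0, 0, 1, 0, 0)ᵀ.
Then v_2 = N · v_3 = (-12, -3, 4, 13, 4)ᵀ.
Then v_1 = N · v_2 = (4, 2, -1, -2, -1)ᵀ.

Sanity check: (A − (0)·I) v_1 = (0, 0, 0, 0, 0)ᵀ = 0. ✓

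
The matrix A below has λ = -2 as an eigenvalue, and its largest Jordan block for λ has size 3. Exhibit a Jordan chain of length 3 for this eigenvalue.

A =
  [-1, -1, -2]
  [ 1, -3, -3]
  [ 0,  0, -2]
A Jordan chain for λ = -2 of length 3:
v_1 = (1, 1, 0)ᵀ
v_2 = (-2, -3, 0)ᵀ
v_3 = (0, 0, 1)ᵀ

Let N = A − (-2)·I. We want v_3 with N^3 v_3 = 0 but N^2 v_3 ≠ 0; then v_{j-1} := N · v_j for j = 3, …, 2.

Pick v_3 = (0, 0, 1)ᵀ.
Then v_2 = N · v_3 = (-2, -3, 0)ᵀ.
Then v_1 = N · v_2 = (1, 1, 0)ᵀ.

Sanity check: (A − (-2)·I) v_1 = (0, 0, 0)ᵀ = 0. ✓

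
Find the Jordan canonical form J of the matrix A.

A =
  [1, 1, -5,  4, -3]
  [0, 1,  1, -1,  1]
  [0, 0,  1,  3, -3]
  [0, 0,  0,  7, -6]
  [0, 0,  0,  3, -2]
J_3(1) ⊕ J_1(1) ⊕ J_1(4)

The characteristic polynomial is
  det(x·I − A) = x^5 - 8*x^4 + 22*x^3 - 28*x^2 + 17*x - 4 = (x - 4)*(x - 1)^4

Eigenvalues and multiplicities (the geometric multiplicity of λ is n − rank(A − λI), which equals the number of Jordan blocks for λ):
  λ = 1: algebraic multiplicity = 4, geometric multiplicity = 2
  λ = 4: algebraic multiplicity = 1, geometric multiplicity = 1

Determining the block sizes for each eigenvalue:
  λ = 1: with am = 4 and gm = 2, the partition is not yet determined (e.g. several partitions of 4 into 2 parts exist). Let N = A − (1)·I. Computing rank(N^1) = 3, rank(N^2) = 2, rank(N^3) = 1; the number of blocks of size ≥ j is rank(N^{j−1}) − rank(N^j), giving [2, 1, 1]. So we have 1 block(s) of size 3, 1 block(s) of size 1 → block sizes [3, 1]
  λ = 4: one block (gm = 1), so the single block has size am = 1 → block sizes [1]

Assembling the blocks gives a Jordan form
J =
  [1, 1, 0, 0, 0]
  [0, 1, 1, 0, 0]
  [0, 0, 1, 0, 0]
  [0, 0, 0, 1, 0]
  [0, 0, 0, 0, 4]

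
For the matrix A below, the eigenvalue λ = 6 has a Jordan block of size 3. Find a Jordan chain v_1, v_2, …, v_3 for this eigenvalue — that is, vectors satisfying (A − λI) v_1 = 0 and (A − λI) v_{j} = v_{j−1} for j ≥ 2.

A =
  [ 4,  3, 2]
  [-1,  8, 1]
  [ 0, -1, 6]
A Jordan chain for λ = 6 of length 3:
v_1 = (1, 0, 1)ᵀ
v_2 = (-2, -1, 0)ᵀ
v_3 = (1, 0, 0)ᵀ

Let N = A − (6)·I. We want v_3 with N^3 v_3 = 0 but N^2 v_3 ≠ 0; then v_{j-1} := N · v_j for j = 3, …, 2.

Pick v_3 = (1, 0, 0)ᵀ.
Then v_2 = N · v_3 = (-2, -1, 0)ᵀ.
Then v_1 = N · v_2 = (1, 0, 1)ᵀ.

Sanity check: (A − (6)·I) v_1 = (0, 0, 0)ᵀ = 0. ✓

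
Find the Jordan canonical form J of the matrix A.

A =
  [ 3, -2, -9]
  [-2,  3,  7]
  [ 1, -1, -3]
J_3(1)

The characteristic polynomial is
  det(x·I − A) = x^3 - 3*x^2 + 3*x - 1 = (x - 1)^3

Eigenvalues and multiplicities (the geometric multiplicity of λ is n − rank(A − λI), which equals the number of Jordan blocks for λ):
  λ = 1: algebraic multiplicity = 3, geometric multiplicity = 1

Determining the block sizes for each eigenvalue:
  λ = 1: one block (gm = 1), so the single block has size am = 3 → block sizes [3]

Assembling the blocks gives a Jordan form
J =
  [1, 1, 0]
  [0, 1, 1]
  [0, 0, 1]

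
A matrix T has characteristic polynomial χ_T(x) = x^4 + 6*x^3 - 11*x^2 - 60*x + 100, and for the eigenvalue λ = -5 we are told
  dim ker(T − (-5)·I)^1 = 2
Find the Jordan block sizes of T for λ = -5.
Block sizes for λ = -5: [1, 1]

From the dimensions of kernels of powers, the number of Jordan blocks of size at least j is d_j − d_{j−1} where d_j = dim ker(N^j) (with d_0 = 0). Computing the differences gives [2].
The number of blocks of size exactly k is (#blocks of size ≥ k) − (#blocks of size ≥ k + 1), so the partition is: 2 block(s) of size 1.
In nonincreasing order the block sizes are [1, 1].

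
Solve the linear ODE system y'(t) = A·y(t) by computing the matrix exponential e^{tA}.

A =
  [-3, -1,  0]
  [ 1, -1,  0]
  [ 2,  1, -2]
e^{tA} =
  [-t*exp(-2*t) + exp(-2*t), -t*exp(-2*t), 0]
  [t*exp(-2*t), t*exp(-2*t) + exp(-2*t), 0]
  [-t^2*exp(-2*t)/2 + 2*t*exp(-2*t), -t^2*exp(-2*t)/2 + t*exp(-2*t), exp(-2*t)]

Strategy: write A = P · J · P⁻¹ where J is a Jordan canonical form, so e^{tA} = P · e^{tJ} · P⁻¹, and e^{tJ} can be computed block-by-block.

A has Jordan form
J =
  [-2,  1,  0]
  [ 0, -2,  1]
  [ 0,  0, -2]
(up to reordering of blocks).

Per-block formulas:
  For a 3×3 Jordan block J_3(-2): exp(t · J_3(-2)) = e^(-2t)·(I + t·N + (t^2/2)·N^2), where N is the 3×3 nilpotent shift.

After assembling e^{tJ} and conjugating by P, we get:

e^{tA} =
  [-t*exp(-2*t) + exp(-2*t), -t*exp(-2*t), 0]
  [t*exp(-2*t), t*exp(-2*t) + exp(-2*t), 0]
  [-t^2*exp(-2*t)/2 + 2*t*exp(-2*t), -t^2*exp(-2*t)/2 + t*exp(-2*t), exp(-2*t)]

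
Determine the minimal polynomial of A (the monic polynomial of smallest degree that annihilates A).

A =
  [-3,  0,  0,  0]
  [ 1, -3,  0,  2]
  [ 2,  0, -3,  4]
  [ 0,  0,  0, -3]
x^2 + 6*x + 9

The characteristic polynomial is χ_A(x) = (x + 3)^4, so the eigenvalues are known. The minimal polynomial is
  m_A(x) = Π_λ (x − λ)^{k_λ}
where k_λ is the size of the *largest* Jordan block for λ (equivalently, the smallest k with (A − λI)^k v = 0 for every generalised eigenvector v of λ).

  λ = -3: largest Jordan block has size 2, contributing (x + 3)^2

So m_A(x) = (x + 3)^2 = x^2 + 6*x + 9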